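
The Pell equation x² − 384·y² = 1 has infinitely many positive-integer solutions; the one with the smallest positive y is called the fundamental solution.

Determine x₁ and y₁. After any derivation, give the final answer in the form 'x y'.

4801 245

√384 → a₀=19, period (1,1,2,9,2,1,1,38); ℓ=8 even so k=7
k=0  a_k=19  p_k/q_k = 19/1
k=1  a_k=1  p_k/q_k = 20/1
k=2  a_k=1  p_k/q_k = 39/2
k=3  a_k=2  p_k/q_k = 98/5
…
k=5  a_k=2  p_k/q_k = 1940/99
k=6  a_k=1  p_k/q_k = 2861/146
k=7  a_k=1  p_k/q_k = 4801/245
fundamental: x₁=4801, y₁=245  (since 23049601 − 384·60025 = 1)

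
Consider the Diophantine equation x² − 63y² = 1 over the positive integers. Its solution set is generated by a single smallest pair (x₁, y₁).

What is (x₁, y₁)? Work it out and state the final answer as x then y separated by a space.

8 1

[7; 1,14] for √63; ℓ=2 ⇒ convergent index 1
k=0  a_k=7  p_k/q_k = 7/1
k=1  a_k=1  p_k/q_k = 8/1
(x₁, y₁) = (8, 1);  8² − 63·1² = 1 ✓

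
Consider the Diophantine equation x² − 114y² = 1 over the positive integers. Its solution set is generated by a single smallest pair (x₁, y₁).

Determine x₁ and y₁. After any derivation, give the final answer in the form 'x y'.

1025 96

d=114: √d = [10; 1,2,10,2,1,20] (ℓ=6, even), read p_5/q_5
k=0  a_k=10  p_k/q_k = 10/1
k=1  a_k=1  p_k/q_k = 11/1
…
k=3  a_k=10  p_k/q_k = 331/31
k=4  a_k=2  p_k/q_k = 694/65
k=5  a_k=1  p_k/q_k = 1025/96
(x₁, y₁) = (1025, 96);  1025² − 114·96² = 1 ✓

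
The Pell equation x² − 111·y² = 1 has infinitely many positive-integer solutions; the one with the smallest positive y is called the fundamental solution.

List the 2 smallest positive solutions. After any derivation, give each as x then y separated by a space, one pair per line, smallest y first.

295 28
174049 16520

d=111: √d = [10; 1,1,6,1,1,20] (ℓ=6, even), read p_5/q_5
i=0: a=10 ⇒ p=10, q=1
i=1: a=1 ⇒ p=11, q=1
…
i=3: a=6 ⇒ p=137, q=13
i=4: a=1 ⇒ p=158, q=15
i=5: a=1 ⇒ p=295, q=28
→ (295, 28).  Check: 295²=87025, 111·28²=87024, difference 1.
(x_2, y_2) = (295·295 + 111·28·28, 295·28 + 28·295) = (174049, 16520)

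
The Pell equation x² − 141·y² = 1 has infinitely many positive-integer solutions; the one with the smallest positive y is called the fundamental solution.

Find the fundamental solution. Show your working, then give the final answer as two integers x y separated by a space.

95 8

[11; 1,6,1,22] for √141; ℓ=4 ⇒ convergent index 3
step 0: (11, 1)  from 11·(1,0) + (0,1)
step 1: (12, 1)  from 1·(11,1) + (1,0)
step 2: (83, 7)  from 6·(12,1) + (11,1)
step 3: (95, 8)  from 1·(83,7) + (12,1)
→ (95, 8).  Check: 95²=9025, 141·8²=9024, difference 1.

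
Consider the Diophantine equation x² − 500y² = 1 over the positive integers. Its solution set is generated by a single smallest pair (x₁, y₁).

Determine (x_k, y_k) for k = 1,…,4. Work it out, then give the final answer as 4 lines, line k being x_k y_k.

d=500: √d = [22; 2,1,3,2,1,…,1,2,44] (ℓ=14, even), read p_13/q_13
k=0  a_k=22  p_k/q_k = 22/1
…
k=5  a_k=1  p_k/q_k = 805/36
…
k=7  a_k=10  p_k/q_k = 14445/646
…
k=9  a_k=1  p_k/q_k = 30254/1353
k=10  a_k=2  p_k/q_k = 76317/3413
k=11  a_k=3  p_k/q_k = 259205/11592
k=12  a_k=1  p_k/q_k = 335522/15005
k=13  a_k=2  p_k/q_k = 930249/41602
fundamental: x₁=930249, y₁=41602  (since 865363202001 − 500·1730726404 = 1)
(930249+41602√500)^2 = 1730726404001 + 77400437796√500
(930249+41602√500)^3 = 3220013013190122249 + 144003359718540806√500
(930249+41602√500)^4 = 5990827771012465337616001 + 267917962749548332043592√500

930249 41602
1730726404001 77400437796
3220013013190122249 144003359718540806
5990827771012465337616001 267917962749548332043592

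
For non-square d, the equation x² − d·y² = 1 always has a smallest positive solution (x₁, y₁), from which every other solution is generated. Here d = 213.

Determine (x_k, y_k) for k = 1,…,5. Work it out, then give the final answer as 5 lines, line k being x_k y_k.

√213 → a₀=14, period (1,1,2,6,1,8,1,6,2,1,1,28); ℓ=12 even so k=11
k=0  a_k=14  p_k/q_k = 14/1
k=1  a_k=1  p_k/q_k = 15/1
k=2  a_k=1  p_k/q_k = 29/2
…
k=6  a_k=8  p_k/q_k = 4787/328
…
k=8  a_k=6  p_k/q_k = 36749/2518
…
k=10  a_k=1  p_k/q_k = 115574/7919
k=11  a_k=1  p_k/q_k = 194399/13320
→ (194399, 13320).  Check: 194399²=37790971201, 213·13320²=37790971200, difference 1.
k=2:  x_2 = 194399·194399+213·13320·13320 = 75581942401,  y_2 = 194399·13320+13320·194399 = 5178789360
k=3:  x_3 = 194399·75581942401+213·13320·5178789360 = 29386108041429599,  y_3 = 194399·5178789360+13320·75581942401 = 2013502945575960
k=4:  x_4 = 194399·29386108041429599+213·13320·2013502945575960 = 11425260034216163289601,  y_4 = 194399·2013502945575960+13320·29386108041429599 = 782845918228863306720
k=5:  x_5 = 194399·11425260034216163289601+213·13320·782845918228863306720 = 4442118250753789746628859999,  y_5 = 194399·782845918228863306720+13320·11425260034216163289601 = 304368927313532092980546600

194399 13320
75581942401 5178789360
29386108041429599 2013502945575960
11425260034216163289601 782845918228863306720
4442118250753789746628859999 304368927313532092980546600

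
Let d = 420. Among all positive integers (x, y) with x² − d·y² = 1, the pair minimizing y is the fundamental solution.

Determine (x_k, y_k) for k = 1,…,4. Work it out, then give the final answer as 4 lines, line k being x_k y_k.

d=420: √d = [20; 2,40] (ℓ=2, even), read p_1/q_1
i=0: a=20 ⇒ p=20, q=1
i=1: a=2 ⇒ p=41, q=2
fundamental: x₁=41, y₁=2  (since 1681 − 420·4 = 1)
(41+2√420)^2 = 3361 + 164√420
(41+2√420)^3 = 275561 + 13446√420
(41+2√420)^4 = 22592641 + 1102408√420

41 2
3361 164
275561 13446
22592641 1102408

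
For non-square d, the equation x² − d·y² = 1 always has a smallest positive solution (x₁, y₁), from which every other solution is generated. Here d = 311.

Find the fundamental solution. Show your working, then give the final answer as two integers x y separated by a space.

d=311: √d = [17; 1,1,1,2,1,…,1,1,34] (ℓ=16, even), read p_15/q_15
step 0: (17, 1)  from 17·(1,0) + (0,1)
…
step 4: (141, 8)  from 2·(53,3) + (35,2)
…
step 7: (4109, 233)  from 3·(1305,74) + (194,11)
…
step 11: (1594239, 90401)  from 1·(1376656,78063) + (217583,12338)
…
step 14: (10724507, 608131)  from 1·(6159373,349266) + (4565134,258865)
step 15: (16883880, 957397)  from 1·(10724507,608131) + (6159373,349266)
→ (16883880, 957397).  Check: 16883880²=285065403854400, 311·957397²=285065403854399, difference 1.

16883880 957397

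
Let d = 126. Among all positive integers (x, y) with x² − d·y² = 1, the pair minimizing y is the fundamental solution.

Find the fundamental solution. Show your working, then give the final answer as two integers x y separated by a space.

449 40

d=126: √d = [11; 4,2,4,22] (ℓ=4, even), read p_3/q_3
a_0=11:  p_0=11·1+0=11,  q_0=11·0+1=1
…
a_2=2:  p_2=2·45+11=101,  q_2=2·4+1=9
a_3=4:  p_3=4·101+45=449,  q_3=4·9+4=40
(x₁, y₁) = (449, 40);  449² − 126·40² = 1 ✓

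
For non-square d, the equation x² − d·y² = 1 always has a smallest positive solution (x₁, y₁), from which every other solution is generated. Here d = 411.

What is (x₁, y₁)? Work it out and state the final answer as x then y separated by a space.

[20; 3,1,1,1,19,1,1,1,3,40] for √411; ℓ=10 ⇒ convergent index 9
a_0=20:  p_0=20·1+0=20,  q_0=20·0+1=1
…
a_6=1:  p_6=1·4379+223=4602,  q_6=1·216+11=227
…
a_8=1:  p_8=1·8981+4602=13583,  q_8=1·443+227=670
a_9=3:  p_9=3·13583+8981=49730,  q_9=3·670+443=2453
fundamental: x₁=49730, y₁=2453  (since 2473072900 − 411·6017209 = 1)

49730 2453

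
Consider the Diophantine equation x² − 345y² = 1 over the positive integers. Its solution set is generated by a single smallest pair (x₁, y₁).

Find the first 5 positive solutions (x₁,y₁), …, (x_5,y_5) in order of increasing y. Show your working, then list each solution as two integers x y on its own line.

6761 364
91422241 4922008
1236211536041 66555391812
16716052298924161 899962003159856
226034457949840969001 12169286140172181020

[18; 1,1,2,1,6,1,2,1,1,36] for √345; ℓ=10 ⇒ convergent index 9
k=0  a_k=18  p_k/q_k = 18/1
k=1  a_k=1  p_k/q_k = 19/1
k=2  a_k=1  p_k/q_k = 37/2
k=3  a_k=2  p_k/q_k = 93/5
k=4  a_k=1  p_k/q_k = 130/7
…
k=6  a_k=1  p_k/q_k = 1003/54
k=7  a_k=2  p_k/q_k = 2879/155
k=8  a_k=1  p_k/q_k = 3882/209
k=9  a_k=1  p_k/q_k = 6761/364
(x₁, y₁) = (6761, 364);  6761² − 345·364² = 1 ✓
(6761+364√345)^2 = 91422241 + 4922008√345
(6761+364√345)^3 = 1236211536041 + 66555391812√345
(6761+364√345)^4 = 16716052298924161 + 899962003159856√345
(6761+364√345)^5 = 226034457949840969001 + 12169286140172181020√345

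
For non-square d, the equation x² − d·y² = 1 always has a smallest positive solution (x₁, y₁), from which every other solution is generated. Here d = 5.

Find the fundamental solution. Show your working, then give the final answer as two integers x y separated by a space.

9 4

√5 = [2; 4, …], period ℓ=1 (odd) → k=1
a_0=2:  p_0=2·1+0=2,  q_0=2·0+1=1
a_1=4:  p_1=4·2+1=9,  q_1=4·1+0=4
→ (9, 4).  Check: 9²=81, 5·4²=80, difference 1.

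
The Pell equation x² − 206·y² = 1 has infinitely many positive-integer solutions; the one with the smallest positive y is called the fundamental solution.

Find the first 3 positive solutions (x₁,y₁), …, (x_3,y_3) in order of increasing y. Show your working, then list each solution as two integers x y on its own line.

59535 4148
7088832449 493902360
844067279642895 58808954001052

d=206: √d = [14; 2,1,5,14,5,1,2,28] (ℓ=8, even), read p_7/q_7
a_0=14:  p_0=14·1+0=14,  q_0=14·0+1=1
a_1=2:  p_1=2·14+1=29,  q_1=2·1+0=2
…
a_6=1:  p_6=1·17539+3459=20998,  q_6=1·1222+241=1463
a_7=2:  p_7=2·20998+17539=59535,  q_7=2·1463+1222=4148
(x₁, y₁) = (59535, 4148);  59535² − 206·4148² = 1 ✓
(x_2, y_2) = (59535·59535 + 206·4148·4148, 59535·4148 + 4148·59535) = (7088832449, 493902360)
(x_3, y_3) = (59535·7088832449 + 206·4148·493902360, 59535·493902360 + 4148·7088832449) = (844067279642895, 58808954001052)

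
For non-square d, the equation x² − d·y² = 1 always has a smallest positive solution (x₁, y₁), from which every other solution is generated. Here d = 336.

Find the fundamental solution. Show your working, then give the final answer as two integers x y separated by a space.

[18; 3,36] for √336; ℓ=2 ⇒ convergent index 1
step 0: (18, 1)  from 18·(1,0) + (0,1)
step 1: (55, 3)  from 3·(18,1) + (1,0)
(x₁, y₁) = (55, 3);  55² − 336·3² = 1 ✓

55 3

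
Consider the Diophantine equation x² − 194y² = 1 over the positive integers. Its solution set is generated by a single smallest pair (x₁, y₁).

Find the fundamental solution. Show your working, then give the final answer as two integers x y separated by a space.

195 14

[13; 1,12,1,26] for √194; ℓ=4 ⇒ convergent index 3
i=0: a=13 ⇒ p=13, q=1
i=1: a=1 ⇒ p=14, q=1
i=2: a=12 ⇒ p=181, q=13
i=3: a=1 ⇒ p=195, q=14
fundamental: x₁=195, y₁=14  (since 38025 − 194·196 = 1)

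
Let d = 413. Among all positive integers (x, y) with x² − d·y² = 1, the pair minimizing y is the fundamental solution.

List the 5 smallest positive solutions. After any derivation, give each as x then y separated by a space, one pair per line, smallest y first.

113399 5580
25718666401 1265532840
5832942102300599 287020317040740
1322899602891852585601 65095633862940217680
300030984130833440606834999 14763559568560095172347900

√413 = [20; 3,9,1,4,1,9,3,40, …], period ℓ=8 (even) → k=7
a_0=20:  p_0=20·1+0=20,  q_0=20·0+1=1
a_1=3:  p_1=3·20+1=61,  q_1=3·1+0=3
…
a_4=4:  p_4=4·630+569=3089,  q_4=4·31+28=152
a_5=1:  p_5=1·3089+630=3719,  q_5=1·152+31=183
a_6=9:  p_6=9·3719+3089=36560,  q_6=9·183+152=1799
a_7=3:  p_7=3·36560+3719=113399,  q_7=3·1799+183=5580
(x₁, y₁) = (113399, 5580);  113399² − 413·5580² = 1 ✓
n=2: (113399,5580)∘(113399,5580) = (113399·113399+413·5580·5580, 113399·5580+5580·113399) = (25718666401,1265532840)
n=3: (25718666401,1265532840)∘(113399,5580) = (113399·25718666401+413·5580·1265532840, 113399·1265532840+5580·25718666401) = (5832942102300599,287020317040740)
n=4: (5832942102300599,287020317040740)∘(113399,5580) = (113399·5832942102300599+413·5580·287020317040740, 113399·287020317040740+5580·5832942102300599) = (1322899602891852585601,65095633862940217680)
n=5: (1322899602891852585601,65095633862940217680)∘(113399,5580) = (113399·1322899602891852585601+413·5580·65095633862940217680, 113399·65095633862940217680+5580·1322899602891852585601) = (300030984130833440606834999,14763559568560095172347900)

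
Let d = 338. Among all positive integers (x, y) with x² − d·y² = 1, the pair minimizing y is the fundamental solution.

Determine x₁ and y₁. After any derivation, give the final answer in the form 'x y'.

114243 6214

[18; 2,1,1,2,36] for √338; ℓ=5 ⇒ convergent index 9
step 0: (18, 1)  from 18·(1,0) + (0,1)
step 1: (37, 2)  from 2·(18,1) + (1,0)
step 2: (55, 3)  from 1·(37,2) + (18,1)
step 3: (92, 5)  from 1·(55,3) + (37,2)
…
step 8: (43958, 2391)  from 1·(26327,1432) + (17631,959)
step 9: (114243, 6214)  from 2·(43958,2391) + (26327,1432)
→ (114243, 6214).  Check: 114243²=13051463049, 338·6214²=13051463048, difference 1.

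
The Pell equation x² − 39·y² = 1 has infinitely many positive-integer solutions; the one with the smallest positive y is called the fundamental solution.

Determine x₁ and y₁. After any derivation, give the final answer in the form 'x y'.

√39 → a₀=6, period (4,12); ℓ=2 even so k=1
a_0=6:  p_0=6·1+0=6,  q_0=6·0+1=1
a_1=4:  p_1=4·6+1=25,  q_1=4·1+0=4
(x₁, y₁) = (25, 4);  25² − 39·4² = 1 ✓

25 4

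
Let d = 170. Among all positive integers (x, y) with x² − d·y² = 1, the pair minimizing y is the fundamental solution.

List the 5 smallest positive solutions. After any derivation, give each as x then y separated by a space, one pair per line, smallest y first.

339 26
229841 17628
155831859 11951758
105653770561 8103274296
71633100608499 5494008020930

d=170: √d = [13; 26] (ℓ=1, odd), read p_1/q_1
step 0: (13, 1)  from 13·(1,0) + (0,1)
step 1: (339, 26)  from 26·(13,1) + (1,0)
(x₁, y₁) = (339, 26);  339² − 170·26² = 1 ✓
(339+26√170)^2 = 229841 + 17628√170
(339+26√170)^3 = 155831859 + 11951758√170
(339+26√170)^4 = 105653770561 + 8103274296√170
(339+26√170)^5 = 71633100608499 + 5494008020930√170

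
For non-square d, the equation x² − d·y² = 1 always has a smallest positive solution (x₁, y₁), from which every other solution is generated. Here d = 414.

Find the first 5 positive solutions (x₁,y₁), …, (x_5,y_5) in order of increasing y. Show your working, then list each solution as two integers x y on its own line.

24335 1196
1184384449 58209320
57643991108495 2833047603204
2805533046066067201 137884426789729360
136545293294391499564175 6710835049023080347996

√414 = [20; 2,1,7,2,7,1,2,40, …], period ℓ=8 (even) → k=7
k=0  a_k=20  p_k/q_k = 20/1
…
k=2  a_k=1  p_k/q_k = 61/3
k=3  a_k=7  p_k/q_k = 468/23
…
k=5  a_k=7  p_k/q_k = 7447/366
k=6  a_k=1  p_k/q_k = 8444/415
k=7  a_k=2  p_k/q_k = 24335/1196
fundamental: x₁=24335, y₁=1196  (since 592192225 − 414·1430416 = 1)
(x_2, y_2) = (24335·24335 + 414·1196·1196, 24335·1196 + 1196·24335) = (1184384449, 58209320)
(x_3, y_3) = (24335·1184384449 + 414·1196·58209320, 24335·58209320 + 1196·1184384449) = (57643991108495, 2833047603204)
(x_4, y_4) = (24335·57643991108495 + 414·1196·2833047603204, 24335·2833047603204 + 1196·57643991108495) = (2805533046066067201, 137884426789729360)
(x_5, y_5) = (24335·2805533046066067201 + 414·1196·137884426789729360, 24335·137884426789729360 + 1196·2805533046066067201) = (136545293294391499564175, 6710835049023080347996)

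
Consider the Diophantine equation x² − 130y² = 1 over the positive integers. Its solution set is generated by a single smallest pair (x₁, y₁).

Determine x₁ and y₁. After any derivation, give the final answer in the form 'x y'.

6499 570

√130 = [11; 2,2,22, …], period ℓ=3 (odd) → k=5
a_0=11:  p_0=11·1+0=11,  q_0=11·0+1=1
a_1=2:  p_1=2·11+1=23,  q_1=2·1+0=2
a_2=2:  p_2=2·23+11=57,  q_2=2·2+1=5
…
a_4=2:  p_4=2·1277+57=2611,  q_4=2·112+5=229
a_5=2:  p_5=2·2611+1277=6499,  q_5=2·229+112=570
fundamental: x₁=6499, y₁=570  (since 42237001 − 130·324900 = 1)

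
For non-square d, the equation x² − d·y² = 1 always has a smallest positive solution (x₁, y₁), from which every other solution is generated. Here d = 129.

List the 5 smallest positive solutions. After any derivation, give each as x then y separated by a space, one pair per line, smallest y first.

16855 1484
568182049 50025640
19153416854935 1686364322916
645661681611676801 56847341275472720
21765255267976208106775 1916323872709821068284

d=129: √d = [11; 2,1,3,1,6,1,3,1,2,22] (ℓ=10, even), read p_9/q_9
k=0  a_k=11  p_k/q_k = 11/1
…
k=2  a_k=1  p_k/q_k = 34/3
k=3  a_k=3  p_k/q_k = 125/11
…
k=8  a_k=1  p_k/q_k = 6031/531
k=9  a_k=2  p_k/q_k = 16855/1484
fundamental: x₁=16855, y₁=1484  (since 284091025 − 129·2202256 = 1)
(16855+1484√129)^2 = 568182049 + 50025640√129
(16855+1484√129)^3 = 19153416854935 + 1686364322916√129
(16855+1484√129)^4 = 645661681611676801 + 56847341275472720√129
(16855+1484√129)^5 = 21765255267976208106775 + 1916323872709821068284√129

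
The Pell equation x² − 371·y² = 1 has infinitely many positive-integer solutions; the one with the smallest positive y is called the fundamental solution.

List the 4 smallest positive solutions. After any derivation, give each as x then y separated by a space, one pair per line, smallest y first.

1695 88
5746049 298320
19479104415 1011304712
66034158220801 3428322675360

d=371: √d = [19; 3,1,4,1,3,38] (ℓ=6, even), read p_5/q_5
i=0: a=19 ⇒ p=19, q=1
…
i=2: a=1 ⇒ p=77, q=4
…
i=4: a=1 ⇒ p=443, q=23
i=5: a=3 ⇒ p=1695, q=88
fundamental: x₁=1695, y₁=88  (since 2873025 − 371·7744 = 1)
(x_2, y_2) = (1695·1695 + 371·88·88, 1695·88 + 88·1695) = (5746049, 298320)
(x_3, y_3) = (1695·5746049 + 371·88·298320, 1695·298320 + 88·5746049) = (19479104415, 1011304712)
(x_4, y_4) = (1695·19479104415 + 371·88·1011304712, 1695·1011304712 + 88·19479104415) = (66034158220801, 3428322675360)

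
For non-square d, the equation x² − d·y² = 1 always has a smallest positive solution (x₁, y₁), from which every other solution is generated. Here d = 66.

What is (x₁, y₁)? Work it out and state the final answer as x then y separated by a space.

√66 = [8; 8,16, …], period ℓ=2 (even) → k=1
k=0  a_k=8  p_k/q_k = 8/1
k=1  a_k=8  p_k/q_k = 65/8
→ (65, 8).  Check: 65²=4225, 66·8²=4224, difference 1.

65 8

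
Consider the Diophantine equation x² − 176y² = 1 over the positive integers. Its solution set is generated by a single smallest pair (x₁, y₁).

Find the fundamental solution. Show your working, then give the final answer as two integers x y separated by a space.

√176 = [13; 3,1,3,26, …], period ℓ=4 (even) → k=3
k=0  a_k=13  p_k/q_k = 13/1
…
k=2  a_k=1  p_k/q_k = 53/4
k=3  a_k=3  p_k/q_k = 199/15
→ (199, 15).  Check: 199²=39601, 176·15²=39600, difference 1.

199 15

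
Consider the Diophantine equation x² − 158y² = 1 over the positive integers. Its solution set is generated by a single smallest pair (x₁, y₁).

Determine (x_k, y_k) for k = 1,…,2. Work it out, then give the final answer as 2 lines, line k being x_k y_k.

[12; 1,1,3,12,3,1,1,24] for √158; ℓ=8 ⇒ convergent index 7
step 0: (12, 1)  from 12·(1,0) + (0,1)
…
step 3: (88, 7)  from 3·(25,2) + (13,1)
step 4: (1081, 86)  from 12·(88,7) + (25,2)
step 5: (3331, 265)  from 3·(1081,86) + (88,7)
step 6: (4412, 351)  from 1·(3331,265) + (1081,86)
step 7: (7743, 616)  from 1·(4412,351) + (3331,265)
→ (7743, 616).  Check: 7743²=59954049, 158·616²=59954048, difference 1.
(x_2, y_2) = (7743·7743 + 158·616·616, 7743·616 + 616·7743) = (119908097, 9539376)

7743 616
119908097 9539376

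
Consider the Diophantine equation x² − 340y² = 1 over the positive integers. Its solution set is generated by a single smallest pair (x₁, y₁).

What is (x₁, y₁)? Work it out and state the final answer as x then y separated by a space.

√340 = [18; 2,3,1,1,1,…,3,2,36, …], period ℓ=14 (even) → k=13
step 0: (18, 1)  from 18·(1,0) + (0,1)
step 1: (37, 2)  from 2·(18,1) + (1,0)
step 2: (129, 7)  from 3·(37,2) + (18,1)
…
step 4: (295, 16)  from 1·(166,9) + (129,7)
step 5: (461, 25)  from 1·(295,16) + (166,9)
…
step 7: (6509, 353)  from 8·(756,41) + (461,25)
step 8: (7265, 394)  from 1·(6509,353) + (756,41)
step 9: (13774, 747)  from 1·(7265,394) + (6509,353)
…
step 12: (125478, 6805)  from 3·(34813,1888) + (21039,1141)
step 13: (285769, 15498)  from 2·(125478,6805) + (34813,1888)
(x₁, y₁) = (285769, 15498);  285769² − 340·15498² = 1 ✓

285769 15498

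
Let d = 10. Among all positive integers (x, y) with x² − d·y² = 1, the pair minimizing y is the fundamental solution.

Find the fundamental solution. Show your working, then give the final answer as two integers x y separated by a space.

19 6

√10 = [3; 6, …], period ℓ=1 (odd) → k=1
a_0=3:  p_0=3·1+0=3,  q_0=3·0+1=1
a_1=6:  p_1=6·3+1=19,  q_1=6·1+0=6
(x₁, y₁) = (19, 6);  19² − 10·6² = 1 ✓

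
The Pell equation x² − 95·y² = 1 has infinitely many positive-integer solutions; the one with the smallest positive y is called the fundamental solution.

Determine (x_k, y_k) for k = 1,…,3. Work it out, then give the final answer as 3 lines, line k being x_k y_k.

√95 → a₀=9, period (1,2,1,18); ℓ=4 even so k=3
i=0: a=9 ⇒ p=9, q=1
…
i=2: a=2 ⇒ p=29, q=3
i=3: a=1 ⇒ p=39, q=4
(x₁, y₁) = (39, 4);  39² − 95·4² = 1 ✓
k=2:  x_2 = 39·39+95·4·4 = 3041,  y_2 = 39·4+4·39 = 312
k=3:  x_3 = 39·3041+95·4·312 = 237159,  y_3 = 39·312+4·3041 = 24332

39 4
3041 312
237159 24332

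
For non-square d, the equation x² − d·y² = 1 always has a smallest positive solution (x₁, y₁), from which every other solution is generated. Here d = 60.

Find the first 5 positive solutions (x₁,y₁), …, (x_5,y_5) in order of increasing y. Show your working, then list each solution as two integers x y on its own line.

31 4
1921 248
119071 15372
7380481 952816
457470751 59059220

√60 = [7; 1,2,1,14, …], period ℓ=4 (even) → k=3
step 0: (7, 1)  from 7·(1,0) + (0,1)
step 1: (8, 1)  from 1·(7,1) + (1,0)
step 2: (23, 3)  from 2·(8,1) + (7,1)
step 3: (31, 4)  from 1·(23,3) + (8,1)
(x₁, y₁) = (31, 4);  31² − 60·4² = 1 ✓
(x_2, y_2) = (31·31 + 60·4·4, 31·4 + 4·31) = (1921, 248)
(x_3, y_3) = (31·1921 + 60·4·248, 31·248 + 4·1921) = (119071, 15372)
(x_4, y_4) = (31·119071 + 60·4·15372, 31·15372 + 4·119071) = (7380481, 952816)
(x_5, y_5) = (31·7380481 + 60·4·952816, 31·952816 + 4·7380481) = (457470751, 59059220)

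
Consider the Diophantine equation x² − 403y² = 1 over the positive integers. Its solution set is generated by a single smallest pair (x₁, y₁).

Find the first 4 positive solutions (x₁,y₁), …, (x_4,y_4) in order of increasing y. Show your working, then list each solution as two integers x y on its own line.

669878 33369
897473069767 44706317964
1202394930058086974 59895557730143415
1610915821914004898868577 80245432842261314788776

[20; 13,2,1,3,1,3,1,2,13,40] for √403; ℓ=10 ⇒ convergent index 9
k=0  a_k=20  p_k/q_k = 20/1
k=1  a_k=13  p_k/q_k = 261/13
…
k=3  a_k=1  p_k/q_k = 803/40
…
k=6  a_k=3  p_k/q_k = 14213/708
k=7  a_k=1  p_k/q_k = 17967/895
k=8  a_k=2  p_k/q_k = 50147/2498
k=9  a_k=13  p_k/q_k = 669878/33369
fundamental: x₁=669878, y₁=33369  (since 448736534884 − 403·1113490161 = 1)
(x_2, y_2) = (669878·669878 + 403·33369·33369, 669878·33369 + 33369·669878) = (897473069767, 44706317964)
(x_3, y_3) = (669878·897473069767 + 403·33369·44706317964, 669878·44706317964 + 33369·897473069767) = (1202394930058086974, 59895557730143415)
(x_4, y_4) = (669878·1202394930058086974 + 403·33369·59895557730143415, 669878·59895557730143415 + 33369·1202394930058086974) = (1610915821914004898868577, 80245432842261314788776)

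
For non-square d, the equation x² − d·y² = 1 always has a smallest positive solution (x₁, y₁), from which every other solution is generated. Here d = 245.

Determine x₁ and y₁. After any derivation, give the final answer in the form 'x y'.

[15; 1,1,1,7,6,7,1,1,1,30] for √245; ℓ=10 ⇒ convergent index 9
step 0: (15, 1)  from 15·(1,0) + (0,1)
…
step 2: (31, 2)  from 1·(16,1) + (15,1)
step 3: (47, 3)  from 1·(31,2) + (16,1)
…
step 8: (33825, 2161)  from 1·(18016,1151) + (15809,1010)
step 9: (51841, 3312)  from 1·(33825,2161) + (18016,1151)
fundamental: x₁=51841, y₁=3312  (since 2687489281 − 245·10969344 = 1)

51841 3312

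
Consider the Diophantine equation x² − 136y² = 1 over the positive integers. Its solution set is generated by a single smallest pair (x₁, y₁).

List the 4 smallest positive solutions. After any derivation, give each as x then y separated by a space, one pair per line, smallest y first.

35 3
2449 210
171395 14697
11995201 1028580

√136 → a₀=11, period (1,1,1,22); ℓ=4 even so k=3
i=0: a=11 ⇒ p=11, q=1
…
i=2: a=1 ⇒ p=23, q=2
i=3: a=1 ⇒ p=35, q=3
(x₁, y₁) = (35, 3);  35² − 136·3² = 1 ✓
(x_2, y_2) = (35·35 + 136·3·3, 35·3 + 3·35) = (2449, 210)
(x_3, y_3) = (35·2449 + 136·3·210, 35·210 + 3·2449) = (171395, 14697)
(x_4, y_4) = (35·171395 + 136·3·14697, 35·14697 + 3·171395) = (11995201, 1028580)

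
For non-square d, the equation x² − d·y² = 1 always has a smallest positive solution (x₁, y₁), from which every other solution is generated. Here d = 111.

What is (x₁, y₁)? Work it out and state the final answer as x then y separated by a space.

d=111: √d = [10; 1,1,6,1,1,20] (ℓ=6, even), read p_5/q_5
k=0  a_k=10  p_k/q_k = 10/1
k=1  a_k=1  p_k/q_k = 11/1
…
k=4  a_k=1  p_k/q_k = 158/15
k=5  a_k=1  p_k/q_k = 295/28
→ (295, 28).  Check: 295²=87025, 111·28²=87024, difference 1.

295 28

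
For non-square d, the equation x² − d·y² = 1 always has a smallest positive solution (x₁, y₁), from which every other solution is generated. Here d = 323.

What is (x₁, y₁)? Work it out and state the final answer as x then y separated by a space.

√323 = [17; 1,34, …], period ℓ=2 (even) → k=1
i=0: a=17 ⇒ p=17, q=1
i=1: a=1 ⇒ p=18, q=1
fundamental: x₁=18, y₁=1  (since 324 − 323·1 = 1)

18 1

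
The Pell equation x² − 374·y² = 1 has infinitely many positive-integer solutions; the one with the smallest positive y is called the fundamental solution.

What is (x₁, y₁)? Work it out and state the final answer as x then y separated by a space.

√374 → a₀=19, period (2,1,18,1,2,38); ℓ=6 even so k=5
step 0: (19, 1)  from 19·(1,0) + (0,1)
step 1: (39, 2)  from 2·(19,1) + (1,0)
step 2: (58, 3)  from 1·(39,2) + (19,1)
step 3: (1083, 56)  from 18·(58,3) + (39,2)
step 4: (1141, 59)  from 1·(1083,56) + (58,3)
step 5: (3365, 174)  from 2·(1141,59) + (1083,56)
fundamental: x₁=3365, y₁=174  (since 11323225 − 374·30276 = 1)

3365 174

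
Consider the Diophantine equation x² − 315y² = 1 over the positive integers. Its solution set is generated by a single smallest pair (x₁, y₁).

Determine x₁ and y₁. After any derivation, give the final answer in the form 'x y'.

71 4

√315 → a₀=17, period (1,2,1,34); ℓ=4 even so k=3
k=0  a_k=17  p_k/q_k = 17/1
k=1  a_k=1  p_k/q_k = 18/1
k=2  a_k=2  p_k/q_k = 53/3
k=3  a_k=1  p_k/q_k = 71/4
(x₁, y₁) = (71, 4);  71² − 315·4² = 1 ✓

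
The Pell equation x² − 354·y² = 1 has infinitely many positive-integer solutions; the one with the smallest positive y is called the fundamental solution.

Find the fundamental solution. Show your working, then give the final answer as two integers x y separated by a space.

√354 = [18; 1,4,2,2,18,2,2,4,1,36, …], period ℓ=10 (even) → k=9
i=0: a=18 ⇒ p=18, q=1
…
i=4: a=2 ⇒ p=508, q=27
i=5: a=18 ⇒ p=9351, q=497
i=6: a=2 ⇒ p=19210, q=1021
…
i=8: a=4 ⇒ p=210294, q=11177
i=9: a=1 ⇒ p=258065, q=13716
fundamental: x₁=258065, y₁=13716  (since 66597544225 − 354·188128656 = 1)

258065 13716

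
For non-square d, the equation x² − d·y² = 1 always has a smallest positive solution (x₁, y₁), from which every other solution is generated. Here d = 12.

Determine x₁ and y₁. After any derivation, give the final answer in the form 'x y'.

7 2

[3; 2,6] for √12; ℓ=2 ⇒ convergent index 1
k=0  a_k=3  p_k/q_k = 3/1
k=1  a_k=2  p_k/q_k = 7/2
fundamental: x₁=7, y₁=2  (since 49 − 12·4 = 1)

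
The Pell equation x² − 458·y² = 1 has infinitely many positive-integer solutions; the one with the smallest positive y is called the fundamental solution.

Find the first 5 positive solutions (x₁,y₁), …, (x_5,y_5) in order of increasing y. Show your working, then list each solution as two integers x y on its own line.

22899 1070
1048728401 49003860
48029663286099 2244278779210
2199662518128033601 102783479481255720
100740143957198019572499 4707277791038270685350

d=458: √d = [21; 2,2,42] (ℓ=3, odd), read p_5/q_5
k=0  a_k=21  p_k/q_k = 21/1
k=1  a_k=2  p_k/q_k = 43/2
k=2  a_k=2  p_k/q_k = 107/5
k=3  a_k=42  p_k/q_k = 4537/212
k=4  a_k=2  p_k/q_k = 9181/429
k=5  a_k=2  p_k/q_k = 22899/1070
(x₁, y₁) = (22899, 1070);  22899² − 458·1070² = 1 ✓
(x_2, y_2) = (22899·22899 + 458·1070·1070, 22899·1070 + 1070·22899) = (1048728401, 49003860)
(x_3, y_3) = (22899·1048728401 + 458·1070·49003860, 22899·49003860 + 1070·1048728401) = (48029663286099, 2244278779210)
(x_4, y_4) = (22899·48029663286099 + 458·1070·2244278779210, 22899·2244278779210 + 1070·48029663286099) = (2199662518128033601, 102783479481255720)
(x_5, y_5) = (22899·2199662518128033601 + 458·1070·102783479481255720, 22899·102783479481255720 + 1070·2199662518128033601) = (100740143957198019572499, 4707277791038270685350)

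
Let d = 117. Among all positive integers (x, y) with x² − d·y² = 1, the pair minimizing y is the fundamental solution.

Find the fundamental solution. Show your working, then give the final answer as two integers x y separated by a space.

d=117: √d = [10; 1,4,2,4,1,20] (ℓ=6, even), read p_5/q_5
i=0: a=10 ⇒ p=10, q=1
i=1: a=1 ⇒ p=11, q=1
i=2: a=4 ⇒ p=54, q=5
i=3: a=2 ⇒ p=119, q=11
i=4: a=4 ⇒ p=530, q=49
i=5: a=1 ⇒ p=649, q=60
→ (649, 60).  Check: 649²=421201, 117·60²=421200, difference 1.

649 60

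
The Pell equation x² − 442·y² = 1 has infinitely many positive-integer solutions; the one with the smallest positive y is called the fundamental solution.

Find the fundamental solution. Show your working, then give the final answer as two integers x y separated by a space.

883 42

d=442: √d = [21; 42] (ℓ=1, odd), read p_1/q_1
i=0: a=21 ⇒ p=21, q=1
i=1: a=42 ⇒ p=883, q=42
→ (883, 42).  Check: 883²=779689, 442·42²=779688, difference 1.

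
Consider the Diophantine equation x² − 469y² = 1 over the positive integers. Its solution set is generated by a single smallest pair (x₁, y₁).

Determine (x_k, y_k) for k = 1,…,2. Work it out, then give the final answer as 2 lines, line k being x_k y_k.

√469 = [21; 1,1,1,10,6,10,1,1,1,42, …], period ℓ=10 (even) → k=9
i=0: a=21 ⇒ p=21, q=1
i=1: a=1 ⇒ p=22, q=1
i=2: a=1 ⇒ p=43, q=2
i=3: a=1 ⇒ p=65, q=3
i=4: a=10 ⇒ p=693, q=32
i=5: a=6 ⇒ p=4223, q=195
i=6: a=10 ⇒ p=42923, q=1982
i=7: a=1 ⇒ p=47146, q=2177
i=8: a=1 ⇒ p=90069, q=4159
i=9: a=1 ⇒ p=137215, q=6336
→ (137215, 6336).  Check: 137215²=18827956225, 469·6336²=18827956224, difference 1.
n=2: (137215,6336)∘(137215,6336) = (137215·137215+469·6336·6336, 137215·6336+6336·137215) = (37655912449,1738788480)

137215 6336
37655912449 1738788480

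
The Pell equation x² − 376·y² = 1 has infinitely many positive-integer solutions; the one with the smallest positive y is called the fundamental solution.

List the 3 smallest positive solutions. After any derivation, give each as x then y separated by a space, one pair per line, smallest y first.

d=376: √d = [19; 2,1,1,3,1,…,1,2,38] (ℓ=16, even), read p_15/q_15
i=0: a=19 ⇒ p=19, q=1
i=1: a=2 ⇒ p=39, q=2
i=2: a=1 ⇒ p=58, q=3
i=3: a=1 ⇒ p=97, q=5
…
i=6: a=2 ⇒ p=1241, q=64
i=7: a=2 ⇒ p=2928, q=151
i=8: a=4 ⇒ p=12953, q=668
i=9: a=2 ⇒ p=28834, q=1487
i=10: a=2 ⇒ p=70621, q=3642
i=11: a=1 ⇒ p=99455, q=5129
i=12: a=3 ⇒ p=368986, q=19029
i=13: a=1 ⇒ p=468441, q=24158
i=14: a=1 ⇒ p=837427, q=43187
i=15: a=2 ⇒ p=2143295, q=110532
→ (2143295, 110532).  Check: 2143295²=4593713457025, 376·110532²=4593713457024, difference 1.
(2143295+110532√376)^2 = 9187426914049 + 473805365880√376
(2143295+110532√376)^3 = 39382732335491159615 + 2031009343327438668√376

2143295 110532
9187426914049 473805365880
39382732335491159615 2031009343327438668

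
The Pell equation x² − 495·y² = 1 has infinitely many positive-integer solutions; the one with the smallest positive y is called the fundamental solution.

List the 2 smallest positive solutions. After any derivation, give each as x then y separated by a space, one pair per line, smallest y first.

89 4
15841 712

d=495: √d = [22; 4,44] (ℓ=2, even), read p_1/q_1
k=0  a_k=22  p_k/q_k = 22/1
k=1  a_k=4  p_k/q_k = 89/4
fundamental: x₁=89, y₁=4  (since 7921 − 495·16 = 1)
(x_2, y_2) = (89·89 + 495·4·4, 89·4 + 4·89) = (15841, 712)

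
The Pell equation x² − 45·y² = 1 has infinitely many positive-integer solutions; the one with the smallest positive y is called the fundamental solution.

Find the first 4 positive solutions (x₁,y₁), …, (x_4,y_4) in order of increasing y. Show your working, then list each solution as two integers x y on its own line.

√45 = [6; 1,2,2,2,1,12, …], period ℓ=6 (even) → k=5
step 0: (6, 1)  from 6·(1,0) + (0,1)
step 1: (7, 1)  from 1·(6,1) + (1,0)
…
step 3: (47, 7)  from 2·(20,3) + (7,1)
step 4: (114, 17)  from 2·(47,7) + (20,3)
step 5: (161, 24)  from 1·(114,17) + (47,7)
→ (161, 24).  Check: 161²=25921, 45·24²=25920, difference 1.
k=2:  x_2 = 161·161+45·24·24 = 51841,  y_2 = 161·24+24·161 = 7728
k=3:  x_3 = 161·51841+45·24·7728 = 16692641,  y_3 = 161·7728+24·51841 = 2488392
k=4:  x_4 = 161·16692641+45·24·2488392 = 5374978561,  y_4 = 161·2488392+24·16692641 = 801254496

161 24
51841 7728
16692641 2488392
5374978561 801254496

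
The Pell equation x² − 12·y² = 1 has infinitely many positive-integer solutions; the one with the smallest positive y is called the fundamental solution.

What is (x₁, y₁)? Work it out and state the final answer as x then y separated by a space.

√12 = [3; 2,6, …], period ℓ=2 (even) → k=1
k=0  a_k=3  p_k/q_k = 3/1
k=1  a_k=2  p_k/q_k = 7/2
fundamental: x₁=7, y₁=2  (since 49 − 12·4 = 1)

7 2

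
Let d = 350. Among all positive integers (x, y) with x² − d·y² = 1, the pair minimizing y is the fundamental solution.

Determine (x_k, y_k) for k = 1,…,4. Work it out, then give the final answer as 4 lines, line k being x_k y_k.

√350 = [18; 1,2,2,2,1,36, …], period ℓ=6 (even) → k=5
i=0: a=18 ⇒ p=18, q=1
…
i=2: a=2 ⇒ p=56, q=3
i=3: a=2 ⇒ p=131, q=7
i=4: a=2 ⇒ p=318, q=17
i=5: a=1 ⇒ p=449, q=24
→ (449, 24).  Check: 449²=201601, 350·24²=201600, difference 1.
(x_2, y_2) = (449·449 + 350·24·24, 449·24 + 24·449) = (403201, 21552)
(x_3, y_3) = (449·403201 + 350·24·21552, 449·21552 + 24·403201) = (362074049, 19353672)
(x_4, y_4) = (449·362074049 + 350·24·19353672, 449·19353672 + 24·362074049) = (325142092801, 17379575904)

449 24
403201 21552
362074049 19353672
325142092801 17379575904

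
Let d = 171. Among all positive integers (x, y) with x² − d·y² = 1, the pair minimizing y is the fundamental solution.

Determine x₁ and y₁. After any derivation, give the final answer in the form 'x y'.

√171 = [13; 13,26, …], period ℓ=2 (even) → k=1
a_0=13:  p_0=13·1+0=13,  q_0=13·0+1=1
a_1=13:  p_1=13·13+1=170,  q_1=13·1+0=13
→ (170, 13).  Check: 170²=28900, 171·13²=28899, difference 1.

170 13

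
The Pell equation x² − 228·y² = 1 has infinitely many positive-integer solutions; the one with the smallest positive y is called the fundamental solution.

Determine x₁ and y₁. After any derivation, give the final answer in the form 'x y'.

151 10

d=228: √d = [15; 10,30] (ℓ=2, even), read p_1/q_1
k=0  a_k=15  p_k/q_k = 15/1
k=1  a_k=10  p_k/q_k = 151/10
→ (151, 10).  Check: 151²=22801, 228·10²=22800, difference 1.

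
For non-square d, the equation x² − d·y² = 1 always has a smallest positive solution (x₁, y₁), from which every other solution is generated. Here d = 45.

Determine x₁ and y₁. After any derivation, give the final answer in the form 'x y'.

d=45: √d = [6; 1,2,2,2,1,12] (ℓ=6, even), read p_5/q_5
k=0  a_k=6  p_k/q_k = 6/1
k=1  a_k=1  p_k/q_k = 7/1
…
k=4  a_k=2  p_k/q_k = 114/17
k=5  a_k=1  p_k/q_k = 161/24
fundamental: x₁=161, y₁=24  (since 25921 − 45·576 = 1)

161 24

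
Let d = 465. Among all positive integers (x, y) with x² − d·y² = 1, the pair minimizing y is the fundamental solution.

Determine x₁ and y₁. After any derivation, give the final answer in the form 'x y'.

15871 736

√465 → a₀=21, period (1,1,3,2,2,2,3,1,1,42); ℓ=10 even so k=9
k=0  a_k=21  p_k/q_k = 21/1
…
k=3  a_k=3  p_k/q_k = 151/7
k=4  a_k=2  p_k/q_k = 345/16
k=5  a_k=2  p_k/q_k = 841/39
k=6  a_k=2  p_k/q_k = 2027/94
k=7  a_k=3  p_k/q_k = 6922/321
k=8  a_k=1  p_k/q_k = 8949/415
k=9  a_k=1  p_k/q_k = 15871/736
fundamental: x₁=15871, y₁=736  (since 251888641 − 465·541696 = 1)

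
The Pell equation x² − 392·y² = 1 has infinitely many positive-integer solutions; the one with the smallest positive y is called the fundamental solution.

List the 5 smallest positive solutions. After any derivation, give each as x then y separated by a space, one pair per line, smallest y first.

99 5
19601 990
3880899 196015
768398401 38809980
152139002499 7684180025

√392 → a₀=19, period (1,3,1,38); ℓ=4 even so k=3
i=0: a=19 ⇒ p=19, q=1
…
i=2: a=3 ⇒ p=79, q=4
i=3: a=1 ⇒ p=99, q=5
→ (99, 5).  Check: 99²=9801, 392·5²=9800, difference 1.
(x_2, y_2) = (99·99 + 392·5·5, 99·5 + 5·99) = (19601, 990)
(x_3, y_3) = (99·19601 + 392·5·990, 99·990 + 5·19601) = (3880899, 196015)
(x_4, y_4) = (99·3880899 + 392·5·196015, 99·196015 + 5·3880899) = (768398401, 38809980)
(x_5, y_5) = (99·768398401 + 392·5·38809980, 99·38809980 + 5·768398401) = (152139002499, 7684180025)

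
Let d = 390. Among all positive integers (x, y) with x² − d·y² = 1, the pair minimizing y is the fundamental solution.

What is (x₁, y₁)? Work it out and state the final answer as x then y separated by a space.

79 4

√390 → a₀=19, period (1,2,1,38); ℓ=4 even so k=3
i=0: a=19 ⇒ p=19, q=1
i=1: a=1 ⇒ p=20, q=1
i=2: a=2 ⇒ p=59, q=3
i=3: a=1 ⇒ p=79, q=4
fundamental: x₁=79, y₁=4  (since 6241 − 390·16 = 1)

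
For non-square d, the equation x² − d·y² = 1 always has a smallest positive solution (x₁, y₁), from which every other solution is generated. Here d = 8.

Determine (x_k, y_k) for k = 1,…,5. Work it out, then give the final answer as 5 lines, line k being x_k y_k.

3 1
17 6
99 35
577 204
3363 1189

[2; 1,4] for √8; ℓ=2 ⇒ convergent index 1
step 0: (2, 1)  from 2·(1,0) + (0,1)
step 1: (3, 1)  from 1·(2,1) + (1,0)
→ (3, 1).  Check: 3²=9, 8·1²=8, difference 1.
(3+1√8)^2 = 17 + 6√8
(3+1√8)^3 = 99 + 35√8
(3+1√8)^4 = 577 + 204√8
(3+1√8)^5 = 3363 + 1189√8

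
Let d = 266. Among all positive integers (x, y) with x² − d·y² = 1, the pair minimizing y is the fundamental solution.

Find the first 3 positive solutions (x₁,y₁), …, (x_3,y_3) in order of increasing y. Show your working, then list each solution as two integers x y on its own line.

685 42
938449 57540
1285674445 78829758

√266 = [16; 3,4,3,32, …], period ℓ=4 (even) → k=3
step 0: (16, 1)  from 16·(1,0) + (0,1)
step 1: (49, 3)  from 3·(16,1) + (1,0)
step 2: (212, 13)  from 4·(49,3) + (16,1)
step 3: (685, 42)  from 3·(212,13) + (49,3)
→ (685, 42).  Check: 685²=469225, 266·42²=469224, difference 1.
(x_2, y_2) = (685·685 + 266·42·42, 685·42 + 42·685) = (938449, 57540)
(x_3, y_3) = (685·938449 + 266·42·57540, 685·57540 + 42·938449) = (1285674445, 78829758)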